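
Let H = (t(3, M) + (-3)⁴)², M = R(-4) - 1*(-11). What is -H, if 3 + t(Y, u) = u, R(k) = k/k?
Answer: -8100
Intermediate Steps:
R(k) = 1
M = 12 (M = 1 - 1*(-11) = 1 + 11 = 12)
t(Y, u) = -3 + u
H = 8100 (H = ((-3 + 12) + (-3)⁴)² = (9 + 81)² = 90² = 8100)
-H = -1*8100 = -8100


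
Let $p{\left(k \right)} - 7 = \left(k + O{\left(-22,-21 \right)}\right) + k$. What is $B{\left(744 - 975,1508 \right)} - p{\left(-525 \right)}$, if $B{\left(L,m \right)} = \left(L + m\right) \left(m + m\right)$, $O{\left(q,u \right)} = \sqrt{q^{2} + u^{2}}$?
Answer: $3852475 - 5 \sqrt{37} \approx 3.8524 \cdot 10^{6}$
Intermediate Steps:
$B{\left(L,m \right)} = 2 m \left(L + m\right)$ ($B{\left(L,m \right)} = \left(L + m\right) 2 m = 2 m \left(L + m\right)$)
$p{\left(k \right)} = 7 + 2 k + 5 \sqrt{37}$ ($p{\left(k \right)} = 7 + \left(\left(k + \sqrt{\left(-22\right)^{2} + \left(-21\right)^{2}}\right) + k\right) = 7 + \left(\left(k + \sqrt{484 + 441}\right) + k\right) = 7 + \left(\left(k + \sqrt{925}\right) + k\right) = 7 + \left(\left(k + 5 \sqrt{37}\right) + k\right) = 7 + \left(2 k + 5 \sqrt{37}\right) = 7 + 2 k + 5 \sqrt{37}$)
$B{\left(744 - 975,1508 \right)} - p{\left(-525 \right)} = 2 \cdot 1508 \left(\left(744 - 975\right) + 1508\right) - \left(7 + 2 \left(-525\right) + 5 \sqrt{37}\right) = 2 \cdot 1508 \left(-231 + 1508\right) - \left(7 - 1050 + 5 \sqrt{37}\right) = 2 \cdot 1508 \cdot 1277 - \left(-1043 + 5 \sqrt{37}\right) = 3851432 + \left(1043 - 5 \sqrt{37}\right) = 3852475 - 5 \sqrt{37}$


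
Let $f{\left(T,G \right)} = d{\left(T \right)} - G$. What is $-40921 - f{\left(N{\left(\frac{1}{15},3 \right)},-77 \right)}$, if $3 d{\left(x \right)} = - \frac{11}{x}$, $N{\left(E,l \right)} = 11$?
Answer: $- \frac{122993}{3} \approx -40998.0$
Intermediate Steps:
$d{\left(x \right)} = - \frac{11}{3 x}$ ($d{\left(x \right)} = \frac{\left(-11\right) \frac{1}{x}}{3} = - \frac{11}{3 x}$)
$f{\left(T,G \right)} = - G - \frac{11}{3 T}$ ($f{\left(T,G \right)} = - \frac{11}{3 T} - G = - G - \frac{11}{3 T}$)
$-40921 - f{\left(N{\left(\frac{1}{15},3 \right)},-77 \right)} = -40921 - \left(\left(-1\right) \left(-77\right) - \frac{11}{3 \cdot 11}\right) = -40921 - \left(77 - \frac{1}{3}\right) = -40921 - \frac{230}{3} = - \frac{122993}{3}$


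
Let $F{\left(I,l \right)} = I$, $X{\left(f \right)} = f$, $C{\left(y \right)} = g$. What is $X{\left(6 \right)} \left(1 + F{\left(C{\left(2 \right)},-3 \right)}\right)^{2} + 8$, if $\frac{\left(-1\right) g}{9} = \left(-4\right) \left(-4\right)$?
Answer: $122702$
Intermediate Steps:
$g = -144$ ($g = - 9 \left(\left(-4\right) \left(-4\right)\right) = \left(-9\right) 16 = -144$)
$C{\left(y \right)} = -144$
$X{\left(6 \right)} \left(1 + F{\left(C{\left(2 \right)},-3 \right)}\right)^{2} + 8 = 6 \left(1 - 144\right)^{2} + 8 = 6 \left(-143\right)^{2} + 8 = 6 \cdot 20449 + 8 = 122694 + 8 = 122702$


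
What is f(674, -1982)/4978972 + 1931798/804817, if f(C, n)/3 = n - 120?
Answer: 4806646487827/2003580654062 ≈ 2.3990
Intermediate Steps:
f(C, n) = -360 + 3*n (f(C, n) = 3*(n - 120) = 3*(-120 + n) = -360 + 3*n)
f(674, -1982)/4978972 + 1931798/804817 = (-360 + 3*(-1982))/4978972 + 1931798/804817 = (-360 - 5946)*(1/4978972) + 1931798*(1/804817) = -6306*1/4978972 + 1931798/804817 = -3153/2489486 + 1931798/804817 = 4806646487827/2003580654062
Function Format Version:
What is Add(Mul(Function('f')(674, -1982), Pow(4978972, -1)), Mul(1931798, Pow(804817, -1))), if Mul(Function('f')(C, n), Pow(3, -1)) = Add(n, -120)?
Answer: Rational(4806646487827, 2003580654062) ≈ 2.3990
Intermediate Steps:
Function('f')(C, n) = Add(-360, Mul(3, n)) (Function('f')(C, n) = Mul(3, Add(n, -120)) = Mul(3, Add(-120, n)) = Add(-360, Mul(3, n)))
Add(Mul(Function('f')(674, -1982), Pow(4978972, -1)), Mul(1931798, Pow(804817, -1))) = Add(Mul(Add(-360, Mul(3, -1982)), Pow(4978972, -1)), Mul(1931798, Pow(804817, -1))) = Add(Mul(Add(-360, -5946), Rational(1, 4978972)), Mul(1931798, Rational(1, 804817))) = Add(Mul(-6306, Rational(1, 4978972)), Rational(1931798, 804817)) = Add(Rational(-3153, 2489486), Rational(1931798, 804817)) = Rational(4806646487827, 2003580654062)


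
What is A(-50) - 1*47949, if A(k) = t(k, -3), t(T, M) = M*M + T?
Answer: -47990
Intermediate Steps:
t(T, M) = T + M**2 (t(T, M) = M**2 + T = T + M**2)
A(k) = 9 + k (A(k) = k + (-3)**2 = k + 9 = 9 + k)
A(-50) - 1*47949 = (9 - 50) - 1*47949 = -41 - 47949 = -47990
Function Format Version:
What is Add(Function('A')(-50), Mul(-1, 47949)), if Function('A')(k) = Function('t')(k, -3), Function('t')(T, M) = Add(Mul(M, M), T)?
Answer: -47990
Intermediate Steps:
Function('t')(T, M) = Add(T, Pow(M, 2)) (Function('t')(T, M) = Add(Pow(M, 2), T) = Add(T, Pow(M, 2)))
Function('A')(k) = Add(9, k) (Function('A')(k) = Add(k, Pow(-3, 2)) = Add(k, 9) = Add(9, k))
Add(Function('A')(-50), Mul(-1, 47949)) = Add(Add(9, -50), Mul(-1, 47949)) = Add(-41, -47949) = -47990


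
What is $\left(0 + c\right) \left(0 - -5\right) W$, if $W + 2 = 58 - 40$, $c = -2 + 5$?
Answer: $240$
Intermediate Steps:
$c = 3$
$W = 16$ ($W = -2 + \left(58 - 40\right) = -2 + 18 = 16$)
$\left(0 + c\right) \left(0 - -5\right) W = \left(0 + 3\right) \left(0 - -5\right) 16 = 3 \left(0 + 5\right) 16 = 3 \cdot 5 \cdot 16 = 15 \cdot 16 = 240$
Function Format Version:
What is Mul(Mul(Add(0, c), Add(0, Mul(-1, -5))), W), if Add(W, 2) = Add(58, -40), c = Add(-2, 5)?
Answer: 240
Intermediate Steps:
c = 3
W = 16 (W = Add(-2, Add(58, -40)) = Add(-2, 18) = 16)
Mul(Mul(Add(0, c), Add(0, Mul(-1, -5))), W) = Mul(Mul(Add(0, 3), Add(0, Mul(-1, -5))), 16) = Mul(Mul(3, Add(0, 5)), 16) = Mul(Mul(3, 5), 16) = Mul(15, 16) = 240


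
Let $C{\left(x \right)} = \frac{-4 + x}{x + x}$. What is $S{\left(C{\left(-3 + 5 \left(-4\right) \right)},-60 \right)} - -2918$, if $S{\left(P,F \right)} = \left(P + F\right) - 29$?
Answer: $\frac{130161}{46} \approx 2829.6$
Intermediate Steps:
$C{\left(x \right)} = \frac{-4 + x}{2 x}$
$S{\left(P,F \right)} = -29 + F + P$ ($S{\left(P,F \right)} = \left(F + P\right) - 29 = -29 + F + P$)
$S{\left(C{\left(-3 + 5 \left(-4\right) \right)},-60 \right)} - -2918 = \left(-29 - 60 + \frac{-4 + \left(-3 + 5 \left(-4\right)\right)}{2 \left(-3 + 5 \left(-4\right)\right)}\right) - -2918 = \left(-29 - 60 + \frac{-4 - 23}{2 \left(-3 - 20\right)}\right) + 2918 = \left(-29 - 60 + \frac{-4 - 23}{2 \left(-23\right)}\right) + 2918 = \left(-29 - 60 + \frac{1}{2} \left(- \frac{1}{23}\right) \left(-27\right)\right) + 2918 = \left(-29 - 60 + \frac{27}{46}\right) + 2918 = - \frac{4067}{46} + 2918 = \frac{130161}{46}$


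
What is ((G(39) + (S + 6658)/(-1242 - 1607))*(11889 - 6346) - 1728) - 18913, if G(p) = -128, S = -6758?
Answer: -2079628805/2849 ≈ -7.2995e+5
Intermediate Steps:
((G(39) + (S + 6658)/(-1242 - 1607))*(11889 - 6346) - 1728) - 18913 = ((-128 + (-6758 + 6658)/(-1242 - 1607))*(11889 - 6346) - 1728) - 18913 = ((-128 - 100/(-2849))*5543 - 1728) - 18913 = ((-128 - 100*(-1/2849))*5543 - 1728) - 18913 = ((-128 + 100/2849)*5543 - 1728) - 18913 = (-364572/2849*5543 - 1728) - 18913 = (-2020822596/2849 - 1728) - 18913 = -2025745668/2849 - 18913 = -2079628805/2849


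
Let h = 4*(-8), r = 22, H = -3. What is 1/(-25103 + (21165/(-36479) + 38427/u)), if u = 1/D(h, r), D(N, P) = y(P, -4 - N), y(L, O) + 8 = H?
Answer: -36479/16335317365 ≈ -2.2331e-6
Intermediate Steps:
y(L, O) = -11 (y(L, O) = -8 - 3 = -11)
h = -32
D(N, P) = -11
u = -1/11 (u = 1/(-11) = -1/11 ≈ -0.090909)
1/(-25103 + (21165/(-36479) + 38427/u)) = 1/(-25103 + (21165/(-36479) + 38427/(-1/11))) = 1/(-25103 + (21165*(-1/36479) + 38427*(-11))) = 1/(-25103 + (-21165/36479 - 422697)) = 1/(-25103 - 15419585028/36479) = 1/(-16335317365/36479) = -36479/16335317365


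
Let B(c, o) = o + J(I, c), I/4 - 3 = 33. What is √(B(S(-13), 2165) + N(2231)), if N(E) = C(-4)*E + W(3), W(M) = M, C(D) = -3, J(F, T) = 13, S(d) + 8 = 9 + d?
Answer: 4*I*√282 ≈ 67.171*I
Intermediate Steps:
I = 144 (I = 12 + 4*33 = 12 + 132 = 144)
S(d) = 1 + d (S(d) = -8 + (9 + d) = 1 + d)
B(c, o) = 13 + o (B(c, o) = o + 13 = 13 + o)
N(E) = 3 - 3*E (N(E) = -3*E + 3 = 3 - 3*E)
√(B(S(-13), 2165) + N(2231)) = √((13 + 2165) + (3 - 3*2231)) = √(2178 + (3 - 6693)) = √(2178 - 6690) = √(-4512) = 4*I*√282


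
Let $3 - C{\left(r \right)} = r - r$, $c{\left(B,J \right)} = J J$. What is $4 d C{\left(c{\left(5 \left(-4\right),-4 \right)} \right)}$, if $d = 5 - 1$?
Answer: $48$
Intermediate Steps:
$c{\left(B,J \right)} = J^{2}$
$d = 4$ ($d = 5 - 1 = 4$)
$C{\left(r \right)} = 3$ ($C{\left(r \right)} = 3 - \left(r - r\right) = 3 - 0 = 3 + 0 = 3$)
$4 d C{\left(c{\left(5 \left(-4\right),-4 \right)} \right)} = 4 \cdot 4 \cdot 3 = 16 \cdot 3 = 48$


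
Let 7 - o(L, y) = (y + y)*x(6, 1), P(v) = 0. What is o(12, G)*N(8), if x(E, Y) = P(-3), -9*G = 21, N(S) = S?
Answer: 56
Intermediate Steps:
G = -7/3 (G = -⅑*21 = -7/3 ≈ -2.3333)
x(E, Y) = 0
o(L, y) = 7 (o(L, y) = 7 - (y + y)*0 = 7 - 2*y*0 = 7 - 1*0 = 7 + 0 = 7)
o(12, G)*N(8) = 7*8 = 56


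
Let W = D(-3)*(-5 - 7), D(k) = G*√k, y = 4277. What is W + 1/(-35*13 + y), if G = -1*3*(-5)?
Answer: 1/3822 - 180*I*√3 ≈ 0.00026164 - 311.77*I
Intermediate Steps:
G = 15 (G = -3*(-5) = 15)
D(k) = 15*√k
W = -180*I*√3 (W = (15*√(-3))*(-5 - 7) = (15*(I*√3))*(-12) = (15*I*√3)*(-12) = -180*I*√3 ≈ -311.77*I)
W + 1/(-35*13 + y) = -180*I*√3 + 1/(-35*13 + 4277) = -180*I*√3 + 1/(-455 + 4277) = -180*I*√3 + 1/3822 = 1/3822 - 180*I*√3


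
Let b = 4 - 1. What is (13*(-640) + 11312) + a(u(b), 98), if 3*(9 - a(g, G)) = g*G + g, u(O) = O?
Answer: 2902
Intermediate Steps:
b = 3
a(g, G) = 9 - g/3 - G*g/3 (a(g, G) = 9 - (g*G + g)/3 = 9 - (G*g + g)/3 = 9 - (g + G*g)/3 = 9 + (-g/3 - G*g/3) = 9 - g/3 - G*g/3)
(13*(-640) + 11312) + a(u(b), 98) = (13*(-640) + 11312) + (9 - 1/3*3 - 1/3*98*3) = (-8320 + 11312) + (9 - 1 - 98) = 2992 - 90 = 2902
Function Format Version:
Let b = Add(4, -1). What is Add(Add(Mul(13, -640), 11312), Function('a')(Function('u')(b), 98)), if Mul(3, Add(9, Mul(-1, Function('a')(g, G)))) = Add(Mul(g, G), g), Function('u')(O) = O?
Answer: 2902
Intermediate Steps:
b = 3
Function('a')(g, G) = Add(9, Mul(Rational(-1, 3), g), Mul(Rational(-1, 3), G, g)) (Function('a')(g, G) = Add(9, Mul(Rational(-1, 3), Add(Mul(g, G), g))) = Add(9, Mul(Rational(-1, 3), Add(Mul(G, g), g))) = Add(9, Mul(Rational(-1, 3), Add(g, Mul(G, g)))) = Add(9, Add(Mul(Rational(-1, 3), g), Mul(Rational(-1, 3), G, g))) = Add(9, Mul(Rational(-1, 3), g), Mul(Rational(-1, 3), G, g)))
Add(Add(Mul(13, -640), 11312), Function('a')(Function('u')(b), 98)) = Add(Add(Mul(13, -640), 11312), Add(9, Mul(Rational(-1, 3), 3), Mul(Rational(-1, 3), 98, 3))) = Add(Add(-8320, 11312), Add(9, -1, -98)) = Add(2992, -90) = 2902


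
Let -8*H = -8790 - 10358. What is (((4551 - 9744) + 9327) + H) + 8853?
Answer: 30761/2 ≈ 15381.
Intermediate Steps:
H = 4787/2 (H = -(-8790 - 10358)/8 = -1/8*(-19148) = 4787/2 ≈ 2393.5)
(((4551 - 9744) + 9327) + H) + 8853 = (((4551 - 9744) + 9327) + 4787/2) + 8853 = ((-5193 + 9327) + 4787/2) + 8853 = (4134 + 4787/2) + 8853 = 13055/2 + 8853 = 30761/2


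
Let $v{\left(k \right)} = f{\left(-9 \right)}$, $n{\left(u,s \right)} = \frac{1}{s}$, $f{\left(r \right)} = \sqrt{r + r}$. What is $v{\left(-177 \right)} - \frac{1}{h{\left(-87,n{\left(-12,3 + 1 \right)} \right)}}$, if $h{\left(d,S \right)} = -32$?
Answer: $\frac{1}{32} + 3 i \sqrt{2} \approx 0.03125 + 4.2426 i$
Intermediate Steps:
$f{\left(r \right)} = \sqrt{2} \sqrt{r}$ ($f{\left(r \right)} = \sqrt{2 r} = \sqrt{2} \sqrt{r}$)
$v{\left(k \right)} = 3 i \sqrt{2}$ ($v{\left(k \right)} = \sqrt{2} \sqrt{-9} = \sqrt{2} \cdot 3 i = 3 i \sqrt{2}$)
$v{\left(-177 \right)} - \frac{1}{h{\left(-87,n{\left(-12,3 + 1 \right)} \right)}} = 3 i \sqrt{2} - \frac{1}{-32} = 3 i \sqrt{2} - - \frac{1}{32} = 3 i \sqrt{2} + \frac{1}{32} = \frac{1}{32} + 3 i \sqrt{2}$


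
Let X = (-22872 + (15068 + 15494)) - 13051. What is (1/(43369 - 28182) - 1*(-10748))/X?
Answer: -54409959/27139169 ≈ -2.0048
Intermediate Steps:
X = -5361 (X = (-22872 + 30562) - 13051 = 7690 - 13051 = -5361)
(1/(43369 - 28182) - 1*(-10748))/X = (1/(43369 - 28182) - 1*(-10748))/(-5361) = (1/15187 + 10748)*(-1/5361) = (163229877/15187)*(-1/5361) = -54409959/27139169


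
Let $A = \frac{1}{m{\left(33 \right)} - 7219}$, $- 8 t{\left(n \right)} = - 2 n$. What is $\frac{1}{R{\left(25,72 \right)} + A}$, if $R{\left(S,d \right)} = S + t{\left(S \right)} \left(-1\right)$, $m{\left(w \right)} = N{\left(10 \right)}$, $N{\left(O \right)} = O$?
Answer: $\frac{28836}{540671} \approx 0.053334$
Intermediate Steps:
$t{\left(n \right)} = \frac{n}{4}$ ($t{\left(n \right)} = - \frac{\left(-2\right) n}{8} = \frac{n}{4}$)
$m{\left(w \right)} = 10$
$R{\left(S,d \right)} = \frac{3 S}{4}$ ($R{\left(S,d \right)} = S + \frac{S}{4} \left(-1\right) = S - \frac{S}{4} = \frac{3 S}{4}$)
$A = - \frac{1}{7209}$ ($A = \frac{1}{10 - 7219} = \frac{1}{-7209} = - \frac{1}{7209} \approx -0.00013872$)
$\frac{1}{R{\left(25,72 \right)} + A} = \frac{1}{\frac{3}{4} \cdot 25 - \frac{1}{7209}} = \frac{1}{\frac{75}{4} - \frac{1}{7209}} = \frac{1}{\frac{540671}{28836}} = \frac{28836}{540671}$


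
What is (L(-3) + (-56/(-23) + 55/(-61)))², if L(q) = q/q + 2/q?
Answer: 61716736/17715681 ≈ 3.4837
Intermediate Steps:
L(q) = 1 + 2/q
(L(-3) + (-56/(-23) + 55/(-61)))² = ((2 - 3)/(-3) + (-56/(-23) + 55/(-61)))² = (-⅓*(-1) + (-56*(-1/23) + 55*(-1/61)))² = (⅓ + (56/23 - 55/61))² = (⅓ + 2151/1403)² = (7856/4209)² = 61716736/17715681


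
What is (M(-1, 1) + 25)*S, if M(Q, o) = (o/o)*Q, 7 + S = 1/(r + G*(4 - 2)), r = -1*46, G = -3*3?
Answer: -1347/8 ≈ -168.38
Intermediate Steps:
G = -9
r = -46
S = -449/64 (S = -7 + 1/(-46 - 9*(4 - 2)) = -7 + 1/(-46 - 9*2) = -7 + 1/(-46 - 18) = -7 + 1/(-64) = -7 - 1/64 = -449/64 ≈ -7.0156)
M(Q, o) = Q (M(Q, o) = 1*Q = Q)
(M(-1, 1) + 25)*S = (-1 + 25)*(-449/64) = 24*(-449/64) = -1347/8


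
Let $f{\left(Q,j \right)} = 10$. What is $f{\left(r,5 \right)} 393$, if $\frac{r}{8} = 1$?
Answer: $3930$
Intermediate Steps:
$r = 8$ ($r = 8 \cdot 1 = 8$)
$f{\left(r,5 \right)} 393 = 10 \cdot 393 = 3930$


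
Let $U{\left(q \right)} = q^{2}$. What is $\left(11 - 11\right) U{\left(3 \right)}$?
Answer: $0$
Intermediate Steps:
$\left(11 - 11\right) U{\left(3 \right)} = \left(11 - 11\right) 3^{2} = 0 \cdot 9 = 0$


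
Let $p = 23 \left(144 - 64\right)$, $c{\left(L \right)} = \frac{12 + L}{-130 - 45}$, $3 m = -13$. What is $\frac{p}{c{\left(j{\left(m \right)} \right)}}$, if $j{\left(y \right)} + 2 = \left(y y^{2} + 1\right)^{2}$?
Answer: $- \frac{23473800}{471619} \approx -49.773$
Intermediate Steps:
$m = - \frac{13}{3}$ ($m = \frac{1}{3} \left(-13\right) = - \frac{13}{3} \approx -4.3333$)
$j{\left(y \right)} = -2 + \left(1 + y^{3}\right)^{2}$ ($j{\left(y \right)} = -2 + \left(y y^{2} + 1\right)^{2} = -2 + \left(y^{3} + 1\right)^{2} = -2 + \left(1 + y^{3}\right)^{2}$)
$c{\left(L \right)} = - \frac{12}{175} - \frac{L}{175}$ ($c{\left(L \right)} = \frac{12 + L}{-175} = \left(12 + L\right) \left(- \frac{1}{175}\right) = - \frac{12}{175} - \frac{L}{175}$)
$p = 1840$ ($p = 23 \cdot 80 = 1840$)
$\frac{p}{c{\left(j{\left(m \right)} \right)}} = \frac{1840}{- \frac{12}{175} - \frac{-2 + \left(1 + \left(- \frac{13}{3}\right)^{3}\right)^{2}}{175}} = \frac{1840}{- \frac{12}{175} - \frac{-2 + \left(1 - \frac{2197}{27}\right)^{2}}{175}} = \frac{1840}{- \frac{12}{175} - \frac{-2 + \left(- \frac{2170}{27}\right)^{2}}{175}} = \frac{1840}{- \frac{12}{175} - \frac{-2 + \frac{4708900}{729}}{175}} = \frac{1840}{- \frac{12}{175} - \frac{4707442}{127575}} = \frac{1840}{- \frac{943238}{25515}} = 1840 \left(- \frac{25515}{943238}\right) = - \frac{23473800}{471619}$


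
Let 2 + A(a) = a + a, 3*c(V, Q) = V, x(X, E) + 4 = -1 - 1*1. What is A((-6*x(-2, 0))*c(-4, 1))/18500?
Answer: -49/9250 ≈ -0.0052973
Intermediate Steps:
x(X, E) = -6 (x(X, E) = -4 + (-1 - 1*1) = -4 + (-1 - 1) = -4 - 2 = -6)
c(V, Q) = V/3
A(a) = -2 + 2*a (A(a) = -2 + (a + a) = -2 + 2*a)
A((-6*x(-2, 0))*c(-4, 1))/18500 = (-2 + 2*((-6*(-6))*((1/3)*(-4))))/18500 = (-2 + 2*(36*(-4/3)))*(1/18500) = (-2 + 2*(-48))*(1/18500) = (-2 - 96)*(1/18500) = -98*1/18500 = -49/9250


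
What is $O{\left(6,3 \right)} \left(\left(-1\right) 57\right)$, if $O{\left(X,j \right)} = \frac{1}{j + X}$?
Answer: $- \frac{19}{3} \approx -6.3333$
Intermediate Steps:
$O{\left(X,j \right)} = \frac{1}{X + j}$
$O{\left(6,3 \right)} \left(\left(-1\right) 57\right) = \frac{\left(-1\right) 57}{6 + 3} = \frac{1}{9} \left(-57\right) = - \frac{19}{3}$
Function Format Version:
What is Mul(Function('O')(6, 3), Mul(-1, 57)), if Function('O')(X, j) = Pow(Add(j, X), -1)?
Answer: Rational(-19, 3) ≈ -6.3333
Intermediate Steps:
Function('O')(X, j) = Pow(Add(X, j), -1)
Mul(Function('O')(6, 3), Mul(-1, 57)) = Mul(Pow(Add(6, 3), -1), Mul(-1, 57)) = Mul(Pow(9, -1), -57) = Mul(Rational(1, 9), -57) = Rational(-19, 3)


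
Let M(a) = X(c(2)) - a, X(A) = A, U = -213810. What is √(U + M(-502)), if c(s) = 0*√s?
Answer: 2*I*√53327 ≈ 461.85*I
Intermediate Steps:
c(s) = 0
M(a) = -a (M(a) = 0 - a = -a)
√(U + M(-502)) = √(-213810 - 1*(-502)) = √(-213810 + 502) = √(-213308) = 2*I*√53327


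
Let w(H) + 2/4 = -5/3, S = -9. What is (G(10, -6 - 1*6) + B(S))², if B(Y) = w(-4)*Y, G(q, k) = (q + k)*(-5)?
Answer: 3481/4 ≈ 870.25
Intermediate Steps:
w(H) = -13/6 (w(H) = -½ - 5/3 = -13/6)
G(q, k) = -5*k - 5*q (G(q, k) = (k + q)*(-5) = -5*k - 5*q)
B(Y) = -13*Y/6
(G(10, -6 - 1*6) + B(S))² = ((-5*(-6 - 1*6) - 5*10) - 13/6*(-9))² = ((-5*(-6 - 6) - 50) + 39/2)² = ((-5*(-12) - 50) + 39/2)² = ((60 - 50) + 39/2)² = (10 + 39/2)² = (59/2)² = 3481/4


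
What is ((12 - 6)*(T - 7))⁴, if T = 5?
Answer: 20736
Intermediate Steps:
((12 - 6)*(T - 7))⁴ = ((12 - 6)*(5 - 7))⁴ = (6*(-2))⁴ = (-12)⁴ = 20736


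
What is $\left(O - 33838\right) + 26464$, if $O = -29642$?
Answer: $-37016$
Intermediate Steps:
$\left(O - 33838\right) + 26464 = \left(-29642 - 33838\right) + 26464 = -63480 + 26464 = -37016$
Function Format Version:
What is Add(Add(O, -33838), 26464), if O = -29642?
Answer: -37016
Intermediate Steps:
Add(Add(O, -33838), 26464) = Add(Add(-29642, -33838), 26464) = Add(-63480, 26464) = -37016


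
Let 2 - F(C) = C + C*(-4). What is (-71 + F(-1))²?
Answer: 5184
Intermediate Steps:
F(C) = 2 + 3*C (F(C) = 2 - (C + C*(-4)) = 2 - (C - 4*C) = 2 - (-3)*C = 2 + 3*C)
(-71 + F(-1))² = (-71 + (2 + 3*(-1)))² = (-71 + (2 - 3))² = (-71 - 1)² = (-72)² = 5184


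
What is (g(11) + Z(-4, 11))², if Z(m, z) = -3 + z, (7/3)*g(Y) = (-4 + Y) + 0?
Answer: 121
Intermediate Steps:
g(Y) = -12/7 + 3*Y/7 (g(Y) = 3*((-4 + Y) + 0)/7 = 3*(-4 + Y)/7 = -12/7 + 3*Y/7)
(g(11) + Z(-4, 11))² = ((-12/7 + (3/7)*11) + (-3 + 11))² = ((-12/7 + 33/7) + 8)² = (3 + 8)² = 11² = 121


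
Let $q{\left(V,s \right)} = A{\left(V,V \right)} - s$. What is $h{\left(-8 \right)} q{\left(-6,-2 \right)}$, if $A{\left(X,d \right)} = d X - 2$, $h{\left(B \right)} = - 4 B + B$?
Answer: $864$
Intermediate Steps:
$h{\left(B \right)} = - 3 B$
$A{\left(X,d \right)} = -2 + X d$ ($A{\left(X,d \right)} = X d - 2 = -2 + X d$)
$q{\left(V,s \right)} = -2 + V^{2} - s$ ($q{\left(V,s \right)} = \left(-2 + V V\right) - s = \left(-2 + V^{2}\right) - s = -2 + V^{2} - s$)
$h{\left(-8 \right)} q{\left(-6,-2 \right)} = \left(-3\right) \left(-8\right) \left(-2 + \left(-6\right)^{2} - -2\right) = 24 \left(-2 + 36 + 2\right) = 24 \cdot 36 = 864$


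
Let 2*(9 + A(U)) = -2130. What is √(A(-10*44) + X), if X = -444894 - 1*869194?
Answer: I*√1315162 ≈ 1146.8*I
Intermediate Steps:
A(U) = -1074 (A(U) = -9 + (½)*(-2130) = -9 - 1065 = -1074)
X = -1314088 (X = -444894 - 869194 = -1314088)
√(A(-10*44) + X) = √(-1074 - 1314088) = √(-1315162) = I*√1315162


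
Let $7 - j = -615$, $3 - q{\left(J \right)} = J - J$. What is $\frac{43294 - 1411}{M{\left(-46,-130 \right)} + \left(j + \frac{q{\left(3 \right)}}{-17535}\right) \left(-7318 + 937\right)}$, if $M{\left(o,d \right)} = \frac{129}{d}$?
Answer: $- \frac{424330634}{40211078629} \approx -0.010553$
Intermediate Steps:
$q{\left(J \right)} = 3$ ($q{\left(J \right)} = 3 - \left(J - J\right) = 3 - 0 = 3 + 0 = 3$)
$j = 622$ ($j = 7 - -615 = 7 + 615 = 622$)
$\frac{43294 - 1411}{M{\left(-46,-130 \right)} + \left(j + \frac{q{\left(3 \right)}}{-17535}\right) \left(-7318 + 937\right)} = \frac{43294 - 1411}{\frac{129}{-130} + \left(622 + \frac{3}{-17535}\right) \left(-7318 + 937\right)} = \frac{41883}{129 \left(- \frac{1}{130}\right) + \left(622 + 3 \left(- \frac{1}{17535}\right)\right) \left(-6381\right)} = \frac{41883}{- \frac{129}{130} + \left(622 - \frac{1}{5845}\right) \left(-6381\right)} = \frac{41883}{- \frac{129}{130} + \frac{3635589}{5845} \left(-6381\right)} = \frac{41883}{- \frac{129}{130} - \frac{23198693409}{5845}} = \frac{41883}{- \frac{120633235887}{30394}} = 41883 \left(- \frac{30394}{120633235887}\right) = - \frac{424330634}{40211078629}$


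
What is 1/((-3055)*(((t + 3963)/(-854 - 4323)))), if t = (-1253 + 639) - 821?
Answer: 5177/7723040 ≈ 0.00067033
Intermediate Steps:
t = -1435 (t = -614 - 821 = -1435)
1/((-3055)*(((t + 3963)/(-854 - 4323)))) = 1/((-3055)*(((-1435 + 3963)/(-854 - 4323)))) = -1/(3055*(2528/(-5177))) = -1/(3055*(2528*(-1/5177))) = -1/(3055*(-2528/5177)) = -1/3055*(-5177/2528) = 5177/7723040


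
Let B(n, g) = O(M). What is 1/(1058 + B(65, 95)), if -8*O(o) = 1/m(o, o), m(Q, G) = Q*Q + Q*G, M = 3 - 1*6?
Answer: 144/152351 ≈ 0.00094519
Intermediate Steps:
M = -3 (M = 3 - 6 = -3)
m(Q, G) = Q² + G*Q
O(o) = -1/(16*o²) (O(o) = -1/(o*(o + o))/8 = -1/(2*o²)/8 = -1/(16*o²))
B(n, g) = -1/144 (B(n, g) = -1/16/(-3)² = -1/16*⅑ = -1/144)
1/(1058 + B(65, 95)) = 1/(1058 - 1/144) = 1/(152351/144) = 144/152351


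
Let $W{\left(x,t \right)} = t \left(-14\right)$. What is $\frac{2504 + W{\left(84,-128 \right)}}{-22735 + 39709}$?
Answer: $\frac{716}{2829} \approx 0.25309$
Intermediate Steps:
$W{\left(x,t \right)} = - 14 t$
$\frac{2504 + W{\left(84,-128 \right)}}{-22735 + 39709} = \frac{2504 - -1792}{-22735 + 39709} = \frac{2504 + 1792}{16974} = 4296 \cdot \frac{1}{16974} = \frac{716}{2829}$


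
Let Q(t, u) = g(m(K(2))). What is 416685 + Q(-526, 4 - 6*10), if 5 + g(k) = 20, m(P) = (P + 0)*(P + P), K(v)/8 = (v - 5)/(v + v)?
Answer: 416700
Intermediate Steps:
K(v) = 4*(-5 + v)/v (K(v) = 8*((v - 5)/(v + v)) = 8*((-5 + v)/((2*v))) = 8*((-5 + v)*(1/(2*v))) = 8*((-5 + v)/(2*v)) = 4*(-5 + v)/v)
m(P) = 2*P² (m(P) = P*(2*P) = 2*P²)
g(k) = 15 (g(k) = -5 + 20 = 15)
Q(t, u) = 15
416685 + Q(-526, 4 - 6*10) = 416685 + 15 = 416700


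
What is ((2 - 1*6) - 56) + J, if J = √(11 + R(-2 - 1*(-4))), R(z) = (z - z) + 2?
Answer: -60 + √13 ≈ -56.394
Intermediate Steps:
R(z) = 2 (R(z) = 0 + 2 = 2)
J = √13 (J = √(11 + 2) = √13 ≈ 3.6056)
((2 - 1*6) - 56) + J = ((2 - 1*6) - 56) + √13 = ((2 - 6) - 56) + √13 = (-4 - 56) + √13 = -60 + √13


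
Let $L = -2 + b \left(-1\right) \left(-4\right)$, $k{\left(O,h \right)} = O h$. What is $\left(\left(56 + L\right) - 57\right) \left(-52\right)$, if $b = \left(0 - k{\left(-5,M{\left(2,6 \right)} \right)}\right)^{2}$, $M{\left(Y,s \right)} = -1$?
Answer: $-5044$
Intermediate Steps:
$b = 25$ ($b = \left(0 - \left(-5\right) \left(-1\right)\right)^{2} = \left(0 - 5\right)^{2} = \left(-5\right)^{2} = 25$)
$L = 98$ ($L = -2 + 25 \left(-1\right) \left(-4\right) = -2 - -100 = -2 + 100 = 98$)
$\left(\left(56 + L\right) - 57\right) \left(-52\right) = \left(\left(56 + 98\right) - 57\right) \left(-52\right) = \left(154 - 57\right) \left(-52\right) = 97 \left(-52\right) = -5044$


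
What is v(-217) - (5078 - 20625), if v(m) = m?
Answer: 15330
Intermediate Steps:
v(-217) - (5078 - 20625) = -217 - (5078 - 20625) = -217 - 1*(-15547) = -217 + 15547 = 15330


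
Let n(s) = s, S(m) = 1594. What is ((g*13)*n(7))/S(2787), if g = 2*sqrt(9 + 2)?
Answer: 91*sqrt(11)/797 ≈ 0.37869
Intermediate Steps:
g = 2*sqrt(11) ≈ 6.6332
((g*13)*n(7))/S(2787) = (((2*sqrt(11))*13)*7)/1594 = ((26*sqrt(11))*7)*(1/1594) = (182*sqrt(11))*(1/1594) = 91*sqrt(11)/797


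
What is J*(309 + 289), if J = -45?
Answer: -26910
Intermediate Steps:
J*(309 + 289) = -45*(309 + 289) = -45*598 = -26910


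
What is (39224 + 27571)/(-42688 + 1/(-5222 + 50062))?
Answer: -49099800/31379179 ≈ -1.5647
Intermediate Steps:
(39224 + 27571)/(-42688 + 1/(-5222 + 50062)) = 66795/(-42688 + 1/44840) = 66795/(-1914129919/44840) = 66795*(-44840/1914129919) = -49099800/31379179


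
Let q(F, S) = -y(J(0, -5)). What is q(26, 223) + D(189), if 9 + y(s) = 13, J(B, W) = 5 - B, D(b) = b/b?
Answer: -3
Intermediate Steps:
D(b) = 1
y(s) = 4 (y(s) = -9 + 13 = 4)
q(F, S) = -4 (q(F, S) = -1*4 = -4)
q(26, 223) + D(189) = -4 + 1 = -3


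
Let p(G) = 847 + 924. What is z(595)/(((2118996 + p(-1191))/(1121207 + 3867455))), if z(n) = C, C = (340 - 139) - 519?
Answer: -1586394516/2120767 ≈ -748.03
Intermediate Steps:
p(G) = 1771
C = -318 (C = 201 - 519 = -318)
z(n) = -318
z(595)/(((2118996 + p(-1191))/(1121207 + 3867455))) = -318*(1121207 + 3867455)/(2118996 + 1771) = -318/(2120767/4988662) = -318/(2120767*(1/4988662)) = -318/2120767/4988662 = -318*4988662/2120767 = -1586394516/2120767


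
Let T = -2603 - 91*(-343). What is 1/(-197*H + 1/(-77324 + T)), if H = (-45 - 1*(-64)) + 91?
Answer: -48714/1055632381 ≈ -4.6147e-5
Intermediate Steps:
H = 110 (H = (-45 + 64) + 91 = 19 + 91 = 110)
T = 28610 (T = -2603 - 1*(-31213) = -2603 + 31213 = 28610)
1/(-197*H + 1/(-77324 + T)) = 1/(-197*110 + 1/(-77324 + 28610)) = 1/(-21670 + 1/(-48714)) = 1/(-21670 - 1/48714) = 1/(-1055632381/48714) = -48714/1055632381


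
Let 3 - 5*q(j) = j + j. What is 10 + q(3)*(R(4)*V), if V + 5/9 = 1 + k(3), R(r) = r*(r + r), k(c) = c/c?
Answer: -266/15 ≈ -17.733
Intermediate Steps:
k(c) = 1
q(j) = ⅗ - 2*j/5 (q(j) = ⅗ - (j + j)/5 = ⅗ - 2*j/5)
R(r) = 2*r² (R(r) = r*(2*r) = 2*r²)
V = 13/9 (V = -5/9 + (1 + 1) = -5/9 + 2 = 13/9 ≈ 1.4444)
10 + q(3)*(R(4)*V) = 10 + (⅗ - ⅖*3)*((2*4²)*(13/9)) = 10 + (⅗ - 6/5)*((2*16)*(13/9)) = 10 - 96*13/(5*9) = 10 - ⅗*416/9 = 10 - 416/15 = -266/15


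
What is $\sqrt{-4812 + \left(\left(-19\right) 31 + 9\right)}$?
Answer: $4 i \sqrt{337} \approx 73.43 i$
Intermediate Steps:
$\sqrt{-4812 + \left(\left(-19\right) 31 + 9\right)} = \sqrt{-4812 + \left(-589 + 9\right)} = \sqrt{-4812 - 580} = \sqrt{-5392} = 4 i \sqrt{337}$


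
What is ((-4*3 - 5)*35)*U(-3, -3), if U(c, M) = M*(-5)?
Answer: -8925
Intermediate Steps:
U(c, M) = -5*M
((-4*3 - 5)*35)*U(-3, -3) = ((-4*3 - 5)*35)*(-5*(-3)) = ((-12 - 5)*35)*15 = -17*35*15 = -595*15 = -8925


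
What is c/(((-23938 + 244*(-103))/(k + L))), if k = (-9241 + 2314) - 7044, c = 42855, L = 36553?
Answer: -13825023/701 ≈ -19722.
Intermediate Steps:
k = -13971 (k = -6927 - 7044 = -13971)
c/(((-23938 + 244*(-103))/(k + L))) = 42855/(((-23938 + 244*(-103))/(-13971 + 36553))) = 42855/(((-23938 - 25132)/22582)) = 42855/((-49070*1/22582)) = 42855/(-3505/1613) = 42855*(-1613/3505) = -13825023/701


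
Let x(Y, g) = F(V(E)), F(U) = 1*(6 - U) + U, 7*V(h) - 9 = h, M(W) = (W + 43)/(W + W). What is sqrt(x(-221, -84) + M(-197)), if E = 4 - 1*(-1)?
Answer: sqrt(248023)/197 ≈ 2.5280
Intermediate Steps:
E = 5 (E = 4 + 1 = 5)
M(W) = (43 + W)/(2*W) (M(W) = (43 + W)/((2*W)) = (43 + W)*(1/(2*W)) = (43 + W)/(2*W))
V(h) = 9/7 + h/7
F(U) = 6 (F(U) = (6 - U) + U = 6)
x(Y, g) = 6
sqrt(x(-221, -84) + M(-197)) = sqrt(6 + (1/2)*(43 - 197)/(-197)) = sqrt(6 + (1/2)*(-1/197)*(-154)) = sqrt(6 + 77/197) = sqrt(1259/197) = sqrt(248023)/197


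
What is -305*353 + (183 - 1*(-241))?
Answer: -107241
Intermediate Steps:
-305*353 + (183 - 1*(-241)) = -107665 + (183 + 241) = -107665 + 424 = -107241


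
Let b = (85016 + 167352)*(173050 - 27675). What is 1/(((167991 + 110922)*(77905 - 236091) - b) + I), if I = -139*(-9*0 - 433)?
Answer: -1/80808069631 ≈ -1.2375e-11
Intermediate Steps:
b = 36687998000 (b = 252368*145375 = 36687998000)
I = 60187 (I = -139*(0 - 433) = -139*(-433) = 60187)
1/(((167991 + 110922)*(77905 - 236091) - b) + I) = 1/(((167991 + 110922)*(77905 - 236091) - 1*36687998000) + 60187) = 1/((278913*(-158186) - 36687998000) + 60187) = 1/((-44120131818 - 36687998000) + 60187) = 1/(-80808129818 + 60187) = 1/(-80808069631) = -1/80808069631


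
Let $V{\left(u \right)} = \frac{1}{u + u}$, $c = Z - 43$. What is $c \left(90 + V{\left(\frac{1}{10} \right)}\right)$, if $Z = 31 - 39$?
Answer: $-4845$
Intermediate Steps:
$Z = -8$
$c = -51$ ($c = -8 - 43 = -51$)
$V{\left(u \right)} = \frac{1}{2 u}$
$c \left(90 + V{\left(\frac{1}{10} \right)}\right) = - 51 \left(90 + \frac{1}{2 \cdot \frac{1}{10}}\right) = - 51 \left(90 + \frac{\frac{1}{\frac{1}{10}}}{2}\right) = - 51 \left(90 + \frac{1}{2} \cdot 10\right) = - 51 \left(90 + 5\right) = \left(-51\right) 95 = -4845$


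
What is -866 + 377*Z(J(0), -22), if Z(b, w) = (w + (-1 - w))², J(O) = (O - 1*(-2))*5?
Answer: -489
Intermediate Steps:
J(O) = 10 + 5*O (J(O) = (O + 2)*5 = (2 + O)*5 = 10 + 5*O)
Z(b, w) = 1 (Z(b, w) = (-1)² = 1)
-866 + 377*Z(J(0), -22) = -866 + 377*1 = -866 + 377 = -489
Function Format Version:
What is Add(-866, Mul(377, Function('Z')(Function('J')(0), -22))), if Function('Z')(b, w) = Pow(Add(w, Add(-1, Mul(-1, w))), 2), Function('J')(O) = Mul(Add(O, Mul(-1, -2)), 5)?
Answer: -489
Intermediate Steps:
Function('J')(O) = Add(10, Mul(5, O)) (Function('J')(O) = Mul(Add(O, 2), 5) = Mul(Add(2, O), 5) = Add(10, Mul(5, O)))
Function('Z')(b, w) = 1 (Function('Z')(b, w) = Pow(-1, 2) = 1)
Add(-866, Mul(377, Function('Z')(Function('J')(0), -22))) = Add(-866, Mul(377, 1)) = Add(-866, 377) = -489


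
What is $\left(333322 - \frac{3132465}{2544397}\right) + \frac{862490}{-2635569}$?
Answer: $\frac{2235224834702672431}{6705933856893} \approx 3.3332 \cdot 10^{5}$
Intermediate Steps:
$\left(333322 - \frac{3132465}{2544397}\right) + \frac{862490}{-2635569} = \left(333322 - \frac{3132465}{2544397}\right) + 862490 \left(- \frac{1}{2635569}\right) = \left(333322 - \frac{3132465}{2544397}\right) - \frac{862490}{2635569} = \frac{848100364369}{2544397} - \frac{862490}{2635569} = \frac{2235224834702672431}{6705933856893}$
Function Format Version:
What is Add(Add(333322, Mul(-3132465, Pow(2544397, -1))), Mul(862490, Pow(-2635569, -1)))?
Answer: Rational(2235224834702672431, 6705933856893) ≈ 3.3332e+5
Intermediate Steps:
Add(Add(333322, Mul(-3132465, Pow(2544397, -1))), Mul(862490, Pow(-2635569, -1))) = Add(Add(333322, Mul(-3132465, Rational(1, 2544397))), Mul(862490, Rational(-1, 2635569))) = Add(Add(333322, Rational(-3132465, 2544397)), Rational(-862490, 2635569)) = Add(Rational(848100364369, 2544397), Rational(-862490, 2635569)) = Rational(2235224834702672431, 6705933856893)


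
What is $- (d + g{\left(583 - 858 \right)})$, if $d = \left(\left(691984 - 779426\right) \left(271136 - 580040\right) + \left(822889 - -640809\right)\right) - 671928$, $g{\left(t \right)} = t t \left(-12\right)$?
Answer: $-27011067838$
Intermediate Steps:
$g{\left(t \right)} = - 12 t^{2}$ ($g{\left(t \right)} = t^{2} \left(-12\right) = - 12 t^{2}$)
$d = 27011975338$ ($d = \left(\left(-87442\right) \left(-308904\right) + \left(822889 + 640809\right)\right) - 671928 = \left(27011183568 + 1463698\right) - 671928 = 27012647266 - 671928 = 27011975338$)
$- (d + g{\left(583 - 858 \right)}) = - (27011975338 - 12 \left(583 - 858\right)^{2}) = - (27011975338 - 12 \left(-275\right)^{2}) = - (27011975338 - 907500) = \left(-1\right) 27011067838 = -27011067838$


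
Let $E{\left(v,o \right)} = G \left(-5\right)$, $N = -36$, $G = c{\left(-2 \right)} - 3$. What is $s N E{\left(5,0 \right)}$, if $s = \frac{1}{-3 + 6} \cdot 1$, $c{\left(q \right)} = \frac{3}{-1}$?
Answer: $-360$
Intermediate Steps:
$c{\left(q \right)} = -3$ ($c{\left(q \right)} = 3 \left(-1\right) = -3$)
$G = -6$ ($G = -3 - 3 = -6$)
$E{\left(v,o \right)} = 30$ ($E{\left(v,o \right)} = \left(-6\right) \left(-5\right) = 30$)
$s = \frac{1}{3}$ ($s = \frac{1}{3} \cdot 1 = \frac{1}{3} \approx 0.33333$)
$s N E{\left(5,0 \right)} = \frac{1}{3} \left(-36\right) 30 = \left(-12\right) 30 = -360$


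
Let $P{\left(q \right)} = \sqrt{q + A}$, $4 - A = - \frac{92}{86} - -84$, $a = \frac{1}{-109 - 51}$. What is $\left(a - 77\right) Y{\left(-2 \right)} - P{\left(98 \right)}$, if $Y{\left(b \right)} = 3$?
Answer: $- \frac{36963}{160} - \frac{2 \sqrt{8815}}{43} \approx -235.39$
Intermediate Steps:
$a = - \frac{1}{160}$ ($a = \frac{1}{-109 - 51} = \frac{1}{-160} = - \frac{1}{160} \approx -0.00625$)
$A = - \frac{3394}{43}$ ($A = 4 - \left(- \frac{92}{86} - -84\right) = 4 - \left(\left(-92\right) \frac{1}{86} + 84\right) = 4 - \left(- \frac{46}{43} + 84\right) = 4 - \frac{3566}{43} = - \frac{3394}{43} \approx -78.93$)
$P{\left(q \right)} = \sqrt{- \frac{3394}{43} + q}$ ($P{\left(q \right)} = \sqrt{q - \frac{3394}{43}} = \sqrt{- \frac{3394}{43} + q}$)
$\left(a - 77\right) Y{\left(-2 \right)} - P{\left(98 \right)} = \left(- \frac{1}{160} - 77\right) 3 - \frac{\sqrt{-145942 + 1849 \cdot 98}}{43} = \left(- \frac{12321}{160}\right) 3 - \frac{\sqrt{-145942 + 181202}}{43} = - \frac{36963}{160} - \frac{\sqrt{35260}}{43} = - \frac{36963}{160} - \frac{2 \sqrt{8815}}{43}$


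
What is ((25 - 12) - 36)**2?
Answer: 529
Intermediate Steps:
((25 - 12) - 36)**2 = (13 - 36)**2 = (-23)**2 = 529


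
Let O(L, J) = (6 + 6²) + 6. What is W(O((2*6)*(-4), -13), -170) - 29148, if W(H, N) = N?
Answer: -29318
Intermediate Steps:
O(L, J) = 48 (O(L, J) = (6 + 36) + 6 = 42 + 6 = 48)
W(O((2*6)*(-4), -13), -170) - 29148 = -170 - 29148 = -29318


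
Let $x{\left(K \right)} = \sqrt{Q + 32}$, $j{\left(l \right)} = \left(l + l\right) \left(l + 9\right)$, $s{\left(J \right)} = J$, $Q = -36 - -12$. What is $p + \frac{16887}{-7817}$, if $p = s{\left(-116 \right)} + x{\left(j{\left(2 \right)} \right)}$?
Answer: $- \frac{923659}{7817} + 2 \sqrt{2} \approx -115.33$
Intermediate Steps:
$Q = -24$ ($Q = -36 + 12 = -24$)
$j{\left(l \right)} = 2 l \left(9 + l\right)$
$x{\left(K \right)} = 2 \sqrt{2}$ ($x{\left(K \right)} = \sqrt{-24 + 32} = \sqrt{8} = 2 \sqrt{2}$)
$p = -116 + 2 \sqrt{2} \approx -113.17$
$p + \frac{16887}{-7817} = \left(-116 + 2 \sqrt{2}\right) + \frac{16887}{-7817} = \left(-116 + 2 \sqrt{2}\right) + 16887 \left(- \frac{1}{7817}\right) = \left(-116 + 2 \sqrt{2}\right) - \frac{16887}{7817} = - \frac{923659}{7817} + 2 \sqrt{2}$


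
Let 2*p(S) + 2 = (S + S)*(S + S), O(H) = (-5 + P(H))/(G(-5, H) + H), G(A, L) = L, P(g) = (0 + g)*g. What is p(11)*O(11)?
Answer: 13978/11 ≈ 1270.7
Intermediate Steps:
P(g) = g**2 (P(g) = g*g = g**2)
O(H) = (-5 + H**2)/(2*H) (O(H) = (-5 + H**2)/(H + H) = (-5 + H**2)/((2*H)) = (-5 + H**2)*(1/(2*H)) = (-5 + H**2)/(2*H))
p(S) = -1 + 2*S**2 (p(S) = -1 + ((S + S)*(S + S))/2 = -1 + ((2*S)*(2*S))/2 = -1 + (4*S**2)/2 = -1 + 2*S**2)
p(11)*O(11) = (-1 + 2*11**2)*((1/2)*(-5 + 11**2)/11) = (-1 + 2*121)*((1/2)*(1/11)*(-5 + 121)) = (-1 + 242)*((1/2)*(1/11)*116) = 241*(58/11) = 13978/11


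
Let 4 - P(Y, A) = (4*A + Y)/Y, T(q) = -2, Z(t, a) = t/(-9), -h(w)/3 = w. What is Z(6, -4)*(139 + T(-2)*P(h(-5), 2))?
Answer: -4022/45 ≈ -89.378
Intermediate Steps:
h(w) = -3*w
Z(t, a) = -t/9 (Z(t, a) = t*(-⅑) = -t/9)
P(Y, A) = 4 - (Y + 4*A)/Y (P(Y, A) = 4 - (4*A + Y)/Y = 4 - (Y + 4*A)/Y)
Z(6, -4)*(139 + T(-2)*P(h(-5), 2)) = (-⅑*6)*(139 - 2*(3 - 4*2/(-3*(-5)))) = -2*(139 - 2*(3 - 4*2/15))/3 = -2*(139 - 2*(3 - 4*2*1/15))/3 = -2*(139 - 2*(3 - 8/15))/3 = -2*(139 - 2*37/15)/3 = -2*(139 - 74/15)/3 = -⅔*2011/15 = -4022/45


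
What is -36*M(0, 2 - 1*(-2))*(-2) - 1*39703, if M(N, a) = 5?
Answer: -39343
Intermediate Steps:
-36*M(0, 2 - 1*(-2))*(-2) - 1*39703 = -36*5*(-2) - 1*39703 = -180*(-2) - 39703 = 360 - 39703 = -39343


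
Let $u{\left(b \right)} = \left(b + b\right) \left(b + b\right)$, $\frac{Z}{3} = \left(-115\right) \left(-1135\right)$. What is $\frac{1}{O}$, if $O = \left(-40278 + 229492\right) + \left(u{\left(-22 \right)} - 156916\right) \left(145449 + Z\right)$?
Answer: $- \frac{1}{83227790306} \approx -1.2015 \cdot 10^{-11}$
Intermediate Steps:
$Z = 391575$ ($Z = 3 \left(\left(-115\right) \left(-1135\right)\right) = 3 \cdot 130525 = 391575$)
$u{\left(b \right)} = 4 b^{2}$ ($u{\left(b \right)} = 2 b 2 b = 4 b^{2}$)
$O = -83227790306$ ($O = \left(-40278 + 229492\right) + \left(4 \left(-22\right)^{2} - 156916\right) \left(145449 + 391575\right) = 189214 + \left(4 \cdot 484 - 156916\right) 537024 = 189214 + \left(1936 - 156916\right) 537024 = 189214 - 83227979520 = -83227790306$)
$\frac{1}{O} = \frac{1}{-83227790306} = - \frac{1}{83227790306}$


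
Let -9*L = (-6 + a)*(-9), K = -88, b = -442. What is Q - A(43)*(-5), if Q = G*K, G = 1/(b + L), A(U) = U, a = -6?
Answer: 48849/227 ≈ 215.19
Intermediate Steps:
L = -12 (L = -(-6 - 6)*(-9)/9 = -(-4)*(-9)/3 = -⅑*108 = -12)
G = -1/454 (G = 1/(-442 - 12) = 1/(-454) = -1/454 ≈ -0.0022026)
Q = 44/227 (Q = -1/454*(-88) = 44/227 ≈ 0.19383)
Q - A(43)*(-5) = 44/227 - 43*(-5) = 44/227 - 1*(-215) = 44/227 + 215 = 48849/227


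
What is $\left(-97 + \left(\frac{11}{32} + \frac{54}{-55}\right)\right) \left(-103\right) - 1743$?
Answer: $\frac{14632149}{1760} \approx 8313.7$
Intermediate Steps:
$\left(-97 + \left(\frac{11}{32} + \frac{54}{-55}\right)\right) \left(-103\right) - 1743 = \left(-97 + \left(11 \cdot \frac{1}{32} + 54 \left(- \frac{1}{55}\right)\right)\right) \left(-103\right) - 1743 = \left(-97 + \left(\frac{11}{32} - \frac{54}{55}\right)\right) \left(-103\right) - 1743 = \left(-97 - \frac{1123}{1760}\right) \left(-103\right) - 1743 = \left(- \frac{171843}{1760}\right) \left(-103\right) - 1743 = \frac{17699829}{1760} - 1743 = \frac{14632149}{1760}$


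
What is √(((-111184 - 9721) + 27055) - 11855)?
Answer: 27*I*√145 ≈ 325.12*I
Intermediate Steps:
√(((-111184 - 9721) + 27055) - 11855) = √((-120905 + 27055) - 11855) = √(-93850 - 11855) = √(-105705) = 27*I*√145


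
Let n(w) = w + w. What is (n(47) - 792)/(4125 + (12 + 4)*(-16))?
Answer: -698/3869 ≈ -0.18041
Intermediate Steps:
n(w) = 2*w
(n(47) - 792)/(4125 + (12 + 4)*(-16)) = (2*47 - 792)/(4125 + (12 + 4)*(-16)) = (94 - 792)/(4125 + 16*(-16)) = -698/(4125 - 256) = -698/3869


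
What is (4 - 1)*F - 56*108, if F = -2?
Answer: -6054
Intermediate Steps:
(4 - 1)*F - 56*108 = (4 - 1)*(-2) - 56*108 = 3*(-2) - 6048 = -6 - 6048 = -6054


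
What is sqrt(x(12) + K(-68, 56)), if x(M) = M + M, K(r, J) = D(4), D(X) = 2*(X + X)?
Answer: 2*sqrt(10) ≈ 6.3246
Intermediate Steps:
D(X) = 4*X (D(X) = 2*(2*X) = 4*X)
K(r, J) = 16 (K(r, J) = 4*4 = 16)
x(M) = 2*M
sqrt(x(12) + K(-68, 56)) = sqrt(2*12 + 16) = sqrt(24 + 16) = sqrt(40) = 2*sqrt(10)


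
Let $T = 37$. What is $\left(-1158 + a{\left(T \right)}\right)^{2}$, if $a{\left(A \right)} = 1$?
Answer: $1338649$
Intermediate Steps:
$\left(-1158 + a{\left(T \right)}\right)^{2} = \left(-1158 + 1\right)^{2} = \left(-1157\right)^{2} = 1338649$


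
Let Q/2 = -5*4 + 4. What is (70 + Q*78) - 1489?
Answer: -3915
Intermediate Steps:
Q = -32 (Q = 2*(-5*4 + 4) = 2*(-20 + 4) = 2*(-16) = -32)
(70 + Q*78) - 1489 = (70 - 32*78) - 1489 = (70 - 2496) - 1489 = -2426 - 1489 = -3915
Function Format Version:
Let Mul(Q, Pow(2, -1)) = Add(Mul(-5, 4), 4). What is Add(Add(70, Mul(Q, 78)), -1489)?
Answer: -3915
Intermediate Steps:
Q = -32 (Q = Mul(2, Add(Mul(-5, 4), 4)) = Mul(2, Add(-20, 4)) = Mul(2, -16) = -32)
Add(Add(70, Mul(Q, 78)), -1489) = Add(Add(70, Mul(-32, 78)), -1489) = Add(Add(70, -2496), -1489) = Add(-2426, -1489) = -3915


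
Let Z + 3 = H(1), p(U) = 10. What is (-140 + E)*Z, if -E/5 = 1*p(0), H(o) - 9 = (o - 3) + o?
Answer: -950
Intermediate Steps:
H(o) = 6 + 2*o (H(o) = 9 + ((o - 3) + o) = 9 + ((-3 + o) + o) = 9 + (-3 + 2*o) = 6 + 2*o)
Z = 5 (Z = -3 + (6 + 2*1) = -3 + (6 + 2) = -3 + 8 = 5)
E = -50 (E = -5*10 = -50)
(-140 + E)*Z = (-140 - 50)*5 = -190*5 = -950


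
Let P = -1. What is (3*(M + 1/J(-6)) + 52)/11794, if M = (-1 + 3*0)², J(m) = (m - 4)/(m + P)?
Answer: 571/117940 ≈ 0.0048414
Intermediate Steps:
J(m) = (-4 + m)/(-1 + m) (J(m) = (m - 4)/(m - 1) = (-4 + m)/(-1 + m))
M = 1 (M = (-1 + 0)² = (-1)² = 1)
(3*(M + 1/J(-6)) + 52)/11794 = (3*(1 + 1/((-4 - 6)/(-1 - 6))) + 52)/11794 = (3*(1 + 1/(-10/(-7))) + 52)*(1/11794) = (3*(1 + 1/(-⅐*(-10))) + 52)*(1/11794) = (3*(1 + 1/(10/7)) + 52)*(1/11794) = (3*(1 + 7/10) + 52)*(1/11794) = (3*(17/10) + 52)*(1/11794) = (51/10 + 52)*(1/11794) = (571/10)*(1/11794) = 571/117940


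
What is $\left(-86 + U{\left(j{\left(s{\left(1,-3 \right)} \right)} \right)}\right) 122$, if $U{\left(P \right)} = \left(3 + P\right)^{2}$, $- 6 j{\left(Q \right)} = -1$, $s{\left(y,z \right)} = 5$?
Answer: $- \frac{166835}{18} \approx -9268.6$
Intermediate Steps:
$j{\left(Q \right)} = \frac{1}{6}$ ($j{\left(Q \right)} = \left(- \frac{1}{6}\right) \left(-1\right) = \frac{1}{6}$)
$\left(-86 + U{\left(j{\left(s{\left(1,-3 \right)} \right)} \right)}\right) 122 = \left(-86 + \left(3 + \frac{1}{6}\right)^{2}\right) 122 = \left(-86 + \left(\frac{19}{6}\right)^{2}\right) 122 = \left(-86 + \frac{361}{36}\right) 122 = \left(- \frac{2735}{36}\right) 122 = - \frac{166835}{18}$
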